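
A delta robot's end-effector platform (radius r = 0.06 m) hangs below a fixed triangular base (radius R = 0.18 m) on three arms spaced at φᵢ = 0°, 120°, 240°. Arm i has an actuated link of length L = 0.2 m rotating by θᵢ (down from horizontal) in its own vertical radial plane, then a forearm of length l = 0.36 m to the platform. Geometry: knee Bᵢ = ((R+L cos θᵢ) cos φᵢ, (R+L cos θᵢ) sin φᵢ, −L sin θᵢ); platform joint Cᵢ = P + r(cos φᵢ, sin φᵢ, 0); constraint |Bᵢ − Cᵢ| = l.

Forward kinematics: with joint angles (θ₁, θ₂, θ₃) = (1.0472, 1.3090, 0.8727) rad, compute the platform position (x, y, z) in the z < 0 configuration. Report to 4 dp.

φ1=0.0°: virtual centre (0.2200, 0.0000, -0.1732), radius l
arm 2 at φ=120.0°: e+L cos θ2 = 0.1718;  S2 = (-0.0859, 0.1488, -0.1932)
S3 = (0.2486·cos240.0°, 0.2486·sin240.0°, -0.1532) = (-0.1243, -0.2153, -0.1532)
eliminate P² terms by subtracting sphere 1 from 2 and 3
linear system: -0.6118x+0.2975y = -0.0116−-0.0400z; -0.6886x+-0.4305y = 0.0069−0.0400z
det = 0.4682;  x = 0.0063+-0.0113z,  y = -0.0260+0.1110z
into |P−S₁|² = l²: 1.0125z² + 0.3455z + -0.0533 = 0;  Δ = 0.3350;  z = -0.4565 or 0.1152 → z<0 root = -0.4565
x = 0.0115, y = -0.0766

(0.0115, -0.0766, -0.4565)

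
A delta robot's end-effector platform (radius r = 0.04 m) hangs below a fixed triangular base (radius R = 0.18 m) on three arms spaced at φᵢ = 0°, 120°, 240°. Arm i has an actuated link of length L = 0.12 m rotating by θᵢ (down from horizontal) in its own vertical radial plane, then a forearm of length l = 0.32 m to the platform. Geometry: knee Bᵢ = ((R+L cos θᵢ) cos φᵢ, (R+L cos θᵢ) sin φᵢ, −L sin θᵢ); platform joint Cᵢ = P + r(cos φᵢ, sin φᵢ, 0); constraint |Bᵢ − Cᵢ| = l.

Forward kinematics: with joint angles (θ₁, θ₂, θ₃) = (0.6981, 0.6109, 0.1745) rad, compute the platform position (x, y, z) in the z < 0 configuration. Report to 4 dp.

(-0.0291, -0.0347, -0.2590)

φ1=0.0°: virtual centre (0.2319, 0.0000, -0.0771), radius l
φ2=120.0°: virtual centre (-0.1191, 0.2064, -0.0688), radius l
φ3=240.0°: virtual centre (-0.1291, -0.2236, -0.0208), radius l
|centre ₂|²−|centre ₁|² = 0.0018;  |centre ₃|²−|centre ₁|² = 0.0073
[-0.7022 0.4127 0.0166]·P = 0.0018;  [-0.7220 -0.4472 0.1126]·P = 0.0073
det = 0.6120;  x = -0.0063+0.0881z,  y = -0.0063+0.1096z
quadratic in z: (1.0198)z²+(0.1109)z+(-0.0397)=0, √Δ=0.4173 → z ∈ {-0.2590, 0.1502}; z = -0.2590 (taking z<0)
x = -0.0291, y = -0.0347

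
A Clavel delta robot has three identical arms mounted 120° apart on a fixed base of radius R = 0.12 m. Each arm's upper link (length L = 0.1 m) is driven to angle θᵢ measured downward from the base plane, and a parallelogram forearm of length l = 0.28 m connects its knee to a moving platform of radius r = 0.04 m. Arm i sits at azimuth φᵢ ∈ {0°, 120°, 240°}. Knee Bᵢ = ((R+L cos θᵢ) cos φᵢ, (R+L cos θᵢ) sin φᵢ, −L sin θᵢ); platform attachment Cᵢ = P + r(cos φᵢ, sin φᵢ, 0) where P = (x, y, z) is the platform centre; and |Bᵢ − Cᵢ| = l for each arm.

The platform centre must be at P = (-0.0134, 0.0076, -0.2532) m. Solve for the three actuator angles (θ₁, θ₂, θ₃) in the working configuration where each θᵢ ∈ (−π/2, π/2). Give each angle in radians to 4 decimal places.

θ₁ = 0.4367, θ₂ = 0.2619, θ₃ = 0.3495

φ1=0.0° → target in arm frame (-0.0134, 0.0076)
  e−x'=0.0934;  (l²−L²−(e−x')²−y'²−z²)/2L = -0.0225
  θ1 = atan2(B,A) + arccos(C/0.2699) = 0.4367
rotate P by −φ2: (0.0133, 0.0078, -0.2532)
  e−x'=0.0667;  (l²−L²−(e−x')²−y'²−z²)/2L = -0.0011
  √(A²+B²)=0.2618;  θ2 = -1.3132+1.5750 ≈ 0.2619
φ3=240.0° → target in arm frame (0.0001, -0.0154)
  A=0.0799, B=-0.2532, C=(l²−L²−A²−y'²−z²)/(2L)=-0.0116
  √(A²+B²)=0.2655;  θ3 = -1.2652+1.6147 ≈ 0.3495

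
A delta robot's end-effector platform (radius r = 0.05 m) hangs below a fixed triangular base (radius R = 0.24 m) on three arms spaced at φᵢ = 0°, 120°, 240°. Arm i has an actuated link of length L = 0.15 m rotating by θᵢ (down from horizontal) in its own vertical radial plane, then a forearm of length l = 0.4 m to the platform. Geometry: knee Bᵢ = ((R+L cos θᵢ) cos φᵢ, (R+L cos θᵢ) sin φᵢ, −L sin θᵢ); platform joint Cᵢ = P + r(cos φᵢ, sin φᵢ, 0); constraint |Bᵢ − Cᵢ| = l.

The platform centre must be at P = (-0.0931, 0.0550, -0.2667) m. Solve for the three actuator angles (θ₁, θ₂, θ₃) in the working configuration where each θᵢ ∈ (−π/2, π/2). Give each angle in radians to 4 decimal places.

rotate P by −φ1: (-0.0931, 0.0550, -0.2667)
  A cos θ + B sin θ = C:  0.2831·cos θ + -0.2667·sin θ = -0.0560
  γ=atan2(-0.2667,0.2831)=-0.7556;  ψ=arccos(-0.1440)=1.7153;  θ1=γ+ψ≈0.9597
rotate P by −φ2: (0.0942, 0.0531, -0.2667)
  A cos θ + B sin θ = C:  0.0958·cos θ + -0.2667·sin θ = 0.1812
  γ=atan2(-0.2667,0.0958)=-1.2259;  ψ=arccos(0.6395)=0.8770;  θ2=γ+ψ≈-0.3489
φ3=240.0° → target in arm frame (-0.0011, -0.1081)
  A cos θ + B sin θ = C:  0.1911·cos θ + -0.2667·sin θ = 0.0606
  γ=atan2(-0.2667,0.1911)=-0.9491;  ψ=arccos(0.1846)=1.3852;  θ3=γ+ψ≈0.4360

θ₁ = 0.9597, θ₂ = -0.3489, θ₃ = 0.4360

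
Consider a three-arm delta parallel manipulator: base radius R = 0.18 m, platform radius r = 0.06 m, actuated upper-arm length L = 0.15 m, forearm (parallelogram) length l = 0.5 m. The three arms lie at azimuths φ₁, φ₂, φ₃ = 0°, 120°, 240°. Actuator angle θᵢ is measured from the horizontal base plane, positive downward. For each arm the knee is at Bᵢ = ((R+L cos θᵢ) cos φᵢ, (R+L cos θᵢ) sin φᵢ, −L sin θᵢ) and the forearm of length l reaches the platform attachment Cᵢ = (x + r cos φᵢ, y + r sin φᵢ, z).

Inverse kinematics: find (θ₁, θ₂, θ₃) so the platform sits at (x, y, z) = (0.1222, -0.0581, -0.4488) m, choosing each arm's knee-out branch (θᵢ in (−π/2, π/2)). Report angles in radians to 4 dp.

θ₁ = -0.1743, θ₂ = 0.6982, θ₃ = 0.3493

φ1=0.0° → target in arm frame (0.1222, -0.0581)
  A cos θ + B sin θ = C:  -0.0022·cos θ + -0.4488·sin θ = 0.0757
  θ1 = atan2(B,A) + arccos(C/0.4488) = -0.1743
rotate P by −φ2: (-0.1114, -0.0768, -0.4488)
  A cos θ + B sin θ = C:  0.2314·cos θ + -0.4488·sin θ = -0.1112
  θ2 = atan2(B,A) + arccos(C/0.5050) = 0.6982
φ3=240.0° → target in arm frame (-0.0108, 0.1349)
  e−x'=0.1308;  (l²−L²−(e−x')²−y'²−z²)/2L = -0.0307
  √(A²+B²)=0.4675;  θ3 = -1.2872+1.6366 ≈ 0.3493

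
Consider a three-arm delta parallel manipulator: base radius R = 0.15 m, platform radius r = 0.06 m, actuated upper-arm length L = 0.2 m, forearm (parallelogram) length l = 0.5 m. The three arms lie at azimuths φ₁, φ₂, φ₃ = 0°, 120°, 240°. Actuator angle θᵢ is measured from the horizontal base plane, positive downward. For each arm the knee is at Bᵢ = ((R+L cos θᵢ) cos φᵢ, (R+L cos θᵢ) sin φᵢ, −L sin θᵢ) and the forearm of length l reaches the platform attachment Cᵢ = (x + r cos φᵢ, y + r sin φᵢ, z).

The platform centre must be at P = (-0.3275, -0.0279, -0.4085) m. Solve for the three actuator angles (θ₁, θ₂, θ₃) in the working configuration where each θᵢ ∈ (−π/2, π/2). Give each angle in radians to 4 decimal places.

θ₁ = 1.3965, θ₂ = 0.1744, θ₃ = 0.0001

rotate P by −φ1: (-0.3275, -0.0279, -0.4085)
  e−x'=0.4175;  (l²−L²−(e−x')²−y'²−z²)/2L = -0.3299
  θ1 = atan2(B,A) + arccos(C/0.5841) = 1.3965
rotate P by −φ2: (0.1396, 0.2976, -0.4085)
  A=-0.0496, B=-0.4085, C=(l²−L²−A²−y'²−z²)/(2L)=-0.1197
  √(A²+B²)=0.4115;  θ2 = -1.6916+1.8660 ≈ 0.1744
rotate P by −φ3: (0.1879, -0.2697, -0.4085)
  A=-0.0979, B=-0.4085, C=(l²−L²−A²−y'²−z²)/(2L)=-0.0980
  θ3 = atan2(B,A) + arccos(C/0.4201) = 0.0001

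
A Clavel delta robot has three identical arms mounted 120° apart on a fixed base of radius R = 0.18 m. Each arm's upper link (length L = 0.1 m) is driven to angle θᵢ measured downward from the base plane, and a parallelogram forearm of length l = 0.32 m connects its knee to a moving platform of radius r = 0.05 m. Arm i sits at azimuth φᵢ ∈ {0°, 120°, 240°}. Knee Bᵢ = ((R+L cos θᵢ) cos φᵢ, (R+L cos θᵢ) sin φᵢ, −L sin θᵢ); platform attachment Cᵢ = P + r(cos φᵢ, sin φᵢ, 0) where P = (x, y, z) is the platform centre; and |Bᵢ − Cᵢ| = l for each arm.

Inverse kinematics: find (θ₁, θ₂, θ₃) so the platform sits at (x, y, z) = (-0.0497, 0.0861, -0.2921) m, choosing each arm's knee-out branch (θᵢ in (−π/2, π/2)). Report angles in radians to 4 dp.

θ₁ = 1.0473, θ₂ = -0.0004, θ₃ = 1.0474

arm 1 (φ=0.0°): x'=-0.0497, y'=0.0861
  e−x'=0.1797;  (l²−L²−(e−x')²−y'²−z²)/2L = -0.1631
  γ=atan2(-0.2921,0.1797)=-1.0193;  ψ=arccos(-0.4757)=2.0665;  θ1=γ+ψ≈1.0473
φ2=120.0° → target in arm frame (0.0994, 0.0000)
  A=0.0306, B=-0.2921, C=(l²−L²−A²−y'²−z²)/(2L)=0.0307
  γ=atan2(-0.2921,0.0306)=-1.4665;  ψ=arccos(0.1046)=1.4660;  θ2=γ+ψ≈-0.0004
φ3=240.0° → target in arm frame (-0.0497, -0.0861)
  e−x'=0.1797;  (l²−L²−(e−x')²−y'²−z²)/2L = -0.1632
  θ3 = atan2(B,A) + arccos(C/0.3430) = 1.0474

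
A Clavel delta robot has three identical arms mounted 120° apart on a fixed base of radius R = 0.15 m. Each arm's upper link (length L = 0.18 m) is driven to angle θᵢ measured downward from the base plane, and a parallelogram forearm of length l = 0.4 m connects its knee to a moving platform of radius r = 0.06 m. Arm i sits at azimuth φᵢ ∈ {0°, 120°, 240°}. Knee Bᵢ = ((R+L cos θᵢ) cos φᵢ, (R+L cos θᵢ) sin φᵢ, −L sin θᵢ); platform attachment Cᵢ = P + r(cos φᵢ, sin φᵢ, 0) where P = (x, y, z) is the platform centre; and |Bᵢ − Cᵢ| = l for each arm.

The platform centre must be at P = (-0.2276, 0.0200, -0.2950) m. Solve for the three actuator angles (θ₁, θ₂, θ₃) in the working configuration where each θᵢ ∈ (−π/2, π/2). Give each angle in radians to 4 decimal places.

θ₁ = 1.2218, θ₂ = -0.1746, θ₃ = 0.0003

arm 1 (φ=0.0°): x'=-0.2276, y'=0.0200
  A=0.3176, B=-0.2950, C=(l²−L²−A²−y'²−z²)/(2L)=-0.1686
  γ=atan2(-0.2950,0.3176)=-0.7485;  ψ=arccos(-0.3889)=1.9703;  θ1=γ+ψ≈1.2218
φ2=120.0° → target in arm frame (0.1311, 0.1871)
  A=-0.0411, B=-0.2950, C=(l²−L²−A²−y'²−z²)/(2L)=0.0108
  θ2 = atan2(B,A) + arccos(C/0.2979) = -0.1746
rotate P by −φ3: (0.0965, -0.2071, -0.2950)
  e−x'=-0.0065;  (l²−L²−(e−x')²−y'²−z²)/2L = -0.0066
  γ=atan2(-0.2950,-0.0065)=-1.5928;  ψ=arccos(-0.0222)=1.5930;  θ3=γ+ψ≈0.0003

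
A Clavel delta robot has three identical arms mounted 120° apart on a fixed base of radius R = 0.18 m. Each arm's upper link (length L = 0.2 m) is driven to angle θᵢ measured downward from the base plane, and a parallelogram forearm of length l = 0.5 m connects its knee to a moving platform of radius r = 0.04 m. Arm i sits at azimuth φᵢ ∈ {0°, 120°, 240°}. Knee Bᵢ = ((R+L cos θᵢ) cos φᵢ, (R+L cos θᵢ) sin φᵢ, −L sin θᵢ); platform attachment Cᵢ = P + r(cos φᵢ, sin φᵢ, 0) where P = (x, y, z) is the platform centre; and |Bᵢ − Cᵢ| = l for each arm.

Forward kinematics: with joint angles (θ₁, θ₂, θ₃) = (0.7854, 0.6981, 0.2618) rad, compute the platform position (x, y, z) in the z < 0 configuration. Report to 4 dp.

arm 1 at φ=0.0°: e+L cos θ1 = 0.2814;  O1 = (0.2814, 0.0000, -0.1414)
O2 = (0.2932·cos120.0°, 0.2932·sin120.0°, -0.1286) = (-0.1466, 0.2539, -0.1286)
arm 3 at φ=240.0°: e+L cos θ3 = 0.3332;  O3 = (-0.1666, -0.2885, -0.0518)
subtract pairs → two planes through P
linear system: -0.8561x+0.5079y = 0.0033−0.0257z; -0.8960x+-0.5771y = 0.0145−0.1793z
det = 0.9491;  x = -0.0098+0.1116z,  y = -0.0100+0.1374z
sphere 1 gives Az²+Bz+C=0 with A=1.0313, B=0.2151, C=-0.1451;  B²−4AC=0.6449;  roots -0.4936, 0.2850;  negative root z = -0.4936
x = -0.0649, y = -0.0778

(-0.0649, -0.0778, -0.4936)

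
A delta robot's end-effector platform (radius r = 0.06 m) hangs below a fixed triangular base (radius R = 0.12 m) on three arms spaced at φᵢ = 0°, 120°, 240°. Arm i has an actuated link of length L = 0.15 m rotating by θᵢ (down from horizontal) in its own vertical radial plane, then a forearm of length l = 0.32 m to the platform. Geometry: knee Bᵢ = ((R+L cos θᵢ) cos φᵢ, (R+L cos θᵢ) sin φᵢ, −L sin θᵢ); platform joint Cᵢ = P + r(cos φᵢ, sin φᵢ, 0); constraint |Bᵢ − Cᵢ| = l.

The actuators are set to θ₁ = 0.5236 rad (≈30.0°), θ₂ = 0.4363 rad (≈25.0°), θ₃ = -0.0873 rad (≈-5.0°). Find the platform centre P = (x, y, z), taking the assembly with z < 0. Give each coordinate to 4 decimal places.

arm 1 at φ=0.0°: ρ1 = 0.1899;  S1 = (0.1899, 0.0000, -0.0750)
arm 2 at φ=120.0°: ρ2 = 0.1959;  S2 = (-0.0980, 0.1697, -0.0634)
arm 3 at φ=240.0°: ρ3 = 0.2094;  S3 = (-0.1047, -0.1814, 0.0131)
eliminate P² terms by subtracting sphere 1 from 2 and 3
plane₁₂: -0.5758x+0.3394y+0.0232z = 0.0007
det = 0.4088;  x = -0.0026+0.1668z,  y = -0.0023+0.2146z
quadratic in z: (1.0739)z²+(0.0848)z+(-0.0597)=0, √Δ=0.5135 → z ∈ {-0.2786, 0.1996}; z = -0.2786 (taking z<0)
x = -0.0491, y = -0.0620

(-0.0491, -0.0620, -0.2786)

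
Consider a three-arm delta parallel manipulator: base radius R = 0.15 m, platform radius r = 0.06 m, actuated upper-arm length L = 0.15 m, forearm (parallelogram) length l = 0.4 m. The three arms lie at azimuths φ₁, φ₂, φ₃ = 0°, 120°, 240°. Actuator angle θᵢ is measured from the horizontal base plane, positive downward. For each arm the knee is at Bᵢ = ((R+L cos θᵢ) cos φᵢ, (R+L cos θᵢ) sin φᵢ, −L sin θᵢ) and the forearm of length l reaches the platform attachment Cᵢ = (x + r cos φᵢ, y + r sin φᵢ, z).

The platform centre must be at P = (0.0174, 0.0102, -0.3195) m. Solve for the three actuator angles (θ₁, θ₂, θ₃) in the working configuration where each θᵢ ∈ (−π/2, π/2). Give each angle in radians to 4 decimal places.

φ1=0.0° → target in arm frame (0.0174, 0.0102)
  A cos θ + B sin θ = C:  0.0726·cos θ + -0.3195·sin θ = 0.1001
  γ=atan2(-0.3195,0.0726)=-1.3474;  ψ=arccos(0.3057)=1.2602;  θ1=γ+ψ≈-0.0872
arm 2 (φ=120.0°): x'=0.0001, y'=-0.0202
  A=0.0899, B=-0.3195, C=(l²−L²−A²−y'²−z²)/(2L)=0.0898
  γ=atan2(-0.3195,0.0899)=-1.2966;  ψ=arccos(0.2705)=1.2968;  θ2=γ+ψ≈0.0002
rotate P by −φ3: (-0.0175, 0.0100, -0.3195)
  A cos θ + B sin θ = C:  0.1075·cos θ + -0.3195·sin θ = 0.0792
  θ3 = atan2(B,A) + arccos(C/0.3371) = 0.0875

θ₁ = -0.0872, θ₂ = 0.0002, θ₃ = 0.0875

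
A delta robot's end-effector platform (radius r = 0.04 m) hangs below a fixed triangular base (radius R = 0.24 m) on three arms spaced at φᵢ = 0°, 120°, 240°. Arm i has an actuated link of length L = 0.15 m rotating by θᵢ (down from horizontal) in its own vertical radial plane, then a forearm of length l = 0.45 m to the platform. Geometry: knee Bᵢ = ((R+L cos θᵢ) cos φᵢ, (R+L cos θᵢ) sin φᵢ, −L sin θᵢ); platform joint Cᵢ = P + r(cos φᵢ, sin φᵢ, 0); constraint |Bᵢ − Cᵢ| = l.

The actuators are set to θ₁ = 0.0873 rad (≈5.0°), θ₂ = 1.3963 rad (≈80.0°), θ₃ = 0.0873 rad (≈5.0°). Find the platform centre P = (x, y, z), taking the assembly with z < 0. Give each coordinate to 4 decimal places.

φ1=0.0°: virtual centre (0.3494, 0.0000, -0.0131), radius l
φ2=120.0°: virtual centre (-0.1130, 0.1958, -0.1477), radius l
S3 = (0.3494·cos240.0°, 0.3494·sin240.0°, -0.0131) = (-0.1747, -0.3026, -0.0131)
subtract pairs → two planes through P
plane₁₂: -0.9249x+0.3915y+-0.2693z = -0.0494
det = 0.9702;  x = 0.0308+-0.1680z,  y = -0.0533+0.2910z
sphere 1 gives Az²+Bz+C=0 with A=1.1129, B=0.1022, C=-0.0980;  B²−4AC=0.4465;  roots -0.3461, 0.2543;  negative root z = -0.3461
x = 0.0889, y = -0.1540

(0.0889, -0.1540, -0.3461)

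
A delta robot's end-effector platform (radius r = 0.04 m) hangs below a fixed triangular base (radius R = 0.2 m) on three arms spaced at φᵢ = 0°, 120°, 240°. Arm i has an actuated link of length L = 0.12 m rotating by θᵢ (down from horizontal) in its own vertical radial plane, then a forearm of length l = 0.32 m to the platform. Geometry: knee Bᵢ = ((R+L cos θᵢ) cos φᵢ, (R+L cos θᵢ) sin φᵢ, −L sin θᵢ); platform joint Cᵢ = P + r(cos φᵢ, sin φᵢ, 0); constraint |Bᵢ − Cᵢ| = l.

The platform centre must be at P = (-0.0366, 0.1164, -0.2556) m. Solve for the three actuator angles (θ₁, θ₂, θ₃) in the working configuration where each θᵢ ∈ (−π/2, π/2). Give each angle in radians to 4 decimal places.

rotate P by −φ1: (-0.0366, 0.1164, -0.2556)
  A cos θ + B sin θ = C:  0.1966·cos θ + -0.2556·sin θ = -0.1230
  θ1 = atan2(B,A) + arccos(C/0.3225) = 1.0472
φ2=120.0° → target in arm frame (0.1191, -0.0265)
  A=0.0409, B=-0.2556, C=(l²−L²−A²−y'²−z²)/(2L)=0.0846
  θ2 = atan2(B,A) + arccos(C/0.2589) = -0.1741
φ3=240.0° → target in arm frame (-0.0825, -0.0899)
  A cos θ + B sin θ = C:  0.2425·cos θ + -0.2556·sin θ = -0.1843
  θ3 = atan2(B,A) + arccos(C/0.3523) = 1.3094

θ₁ = 1.0472, θ₂ = -0.1741, θ₃ = 1.3094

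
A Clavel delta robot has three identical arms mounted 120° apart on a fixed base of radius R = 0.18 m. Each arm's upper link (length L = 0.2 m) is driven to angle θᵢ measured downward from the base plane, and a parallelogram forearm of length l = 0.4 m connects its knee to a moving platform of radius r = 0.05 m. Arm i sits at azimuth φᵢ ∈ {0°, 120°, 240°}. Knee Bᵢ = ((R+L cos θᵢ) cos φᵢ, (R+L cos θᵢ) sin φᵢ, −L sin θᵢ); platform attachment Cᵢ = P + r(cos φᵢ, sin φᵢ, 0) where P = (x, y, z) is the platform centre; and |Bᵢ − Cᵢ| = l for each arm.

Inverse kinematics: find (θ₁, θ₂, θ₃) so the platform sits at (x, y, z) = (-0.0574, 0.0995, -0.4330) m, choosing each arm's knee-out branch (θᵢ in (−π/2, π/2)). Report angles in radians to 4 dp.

arm 1 (φ=0.0°): x'=-0.0574, y'=0.0995
  e−x'=0.1874;  (l²−L²−(e−x')²−y'²−z²)/2L = -0.2813
  θ1 = atan2(B,A) + arccos(C/0.4718) = 1.0471
φ2=120.0° → target in arm frame (0.1149, 0.0000)
  A=0.0151, B=-0.4330, C=(l²−L²−A²−y'²−z²)/(2L)=-0.1693
  θ2 = atan2(B,A) + arccos(C/0.4333) = 0.4364
rotate P by −φ3: (-0.0575, -0.0995, -0.4330)
  A cos θ + B sin θ = C:  0.1875·cos θ + -0.4330·sin θ = -0.2813
  θ3 = atan2(B,A) + arccos(C/0.4718) = 1.0474

θ₁ = 1.0471, θ₂ = 0.4364, θ₃ = 1.0474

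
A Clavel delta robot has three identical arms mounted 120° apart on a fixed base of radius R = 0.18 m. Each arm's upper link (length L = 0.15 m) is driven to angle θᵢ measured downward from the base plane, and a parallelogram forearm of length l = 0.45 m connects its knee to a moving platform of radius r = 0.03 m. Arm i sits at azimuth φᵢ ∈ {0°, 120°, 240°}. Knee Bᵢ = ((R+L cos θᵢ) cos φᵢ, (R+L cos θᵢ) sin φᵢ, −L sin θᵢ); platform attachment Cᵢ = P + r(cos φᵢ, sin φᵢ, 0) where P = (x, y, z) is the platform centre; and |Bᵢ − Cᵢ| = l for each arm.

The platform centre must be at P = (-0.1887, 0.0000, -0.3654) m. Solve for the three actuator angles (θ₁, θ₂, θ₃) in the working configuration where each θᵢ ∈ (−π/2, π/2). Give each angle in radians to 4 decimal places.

rotate P by −φ1: (-0.1887, 0.0000, -0.3654)
  e−x'=0.3387;  (l²−L²−(e−x')²−y'²−z²)/2L = -0.2274
  √(A²+B²)=0.4982;  θ1 = -0.8233+2.0449 ≈ 1.2216
rotate P by −φ2: (0.0943, 0.1634, -0.3654)
  A cos θ + B sin θ = C:  0.0557·cos θ + -0.3654·sin θ = 0.0556
  √(A²+B²)=0.3696;  θ2 = -1.4197+1.4198 ≈ 0.0001
rotate P by −φ3: (0.0944, -0.1634, -0.3654)
  e−x'=0.0556;  (l²−L²−(e−x')²−y'²−z²)/2L = 0.0556
  √(A²+B²)=0.3696;  θ3 = -1.4197+1.4198 ≈ 0.0001

θ₁ = 1.2216, θ₂ = 0.0001, θ₃ = 0.0001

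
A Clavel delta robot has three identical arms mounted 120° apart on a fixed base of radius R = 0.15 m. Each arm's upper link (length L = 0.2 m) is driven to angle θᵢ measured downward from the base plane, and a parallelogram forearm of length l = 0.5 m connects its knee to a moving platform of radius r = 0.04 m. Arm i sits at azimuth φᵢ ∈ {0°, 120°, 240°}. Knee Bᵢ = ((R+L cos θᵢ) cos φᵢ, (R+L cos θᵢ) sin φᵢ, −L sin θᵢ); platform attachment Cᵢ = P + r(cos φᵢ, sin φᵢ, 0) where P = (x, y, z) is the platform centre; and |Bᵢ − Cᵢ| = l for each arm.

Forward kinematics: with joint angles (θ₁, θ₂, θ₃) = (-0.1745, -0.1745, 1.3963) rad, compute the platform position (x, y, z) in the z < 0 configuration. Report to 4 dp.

arm 1 at φ=0.0°: e+L cos θ1 = 0.3070;  S1 = (0.3070, 0.0000, 0.0347)
S2 = (0.3070·cos120.0°, 0.3070·sin120.0°, 0.0347) = (-0.1535, 0.2658, 0.0347)
S3 = (0.1447·cos240.0°, 0.1447·sin240.0°, -0.1970) = (-0.0724, -0.1253, -0.1970)
|S₂|²−|S₁|² = 0.0000;  |S₃|²−|S₁|² = -0.0357
plane₁₂: -0.9209x+0.5317y+0.0000z = 0.0000
Cramer: x(z) = 0.0299-0.3885z;  y(z) = 0.0518-0.6728z
quadratic in z: (1.6036)z²+(0.0761)z+(-0.1694)=0, √Δ=1.0451 → z ∈ {-0.3496, 0.3021}; z = -0.3496 (taking z<0)
x = 0.1657, y = 0.2870

(0.1657, 0.2870, -0.3496)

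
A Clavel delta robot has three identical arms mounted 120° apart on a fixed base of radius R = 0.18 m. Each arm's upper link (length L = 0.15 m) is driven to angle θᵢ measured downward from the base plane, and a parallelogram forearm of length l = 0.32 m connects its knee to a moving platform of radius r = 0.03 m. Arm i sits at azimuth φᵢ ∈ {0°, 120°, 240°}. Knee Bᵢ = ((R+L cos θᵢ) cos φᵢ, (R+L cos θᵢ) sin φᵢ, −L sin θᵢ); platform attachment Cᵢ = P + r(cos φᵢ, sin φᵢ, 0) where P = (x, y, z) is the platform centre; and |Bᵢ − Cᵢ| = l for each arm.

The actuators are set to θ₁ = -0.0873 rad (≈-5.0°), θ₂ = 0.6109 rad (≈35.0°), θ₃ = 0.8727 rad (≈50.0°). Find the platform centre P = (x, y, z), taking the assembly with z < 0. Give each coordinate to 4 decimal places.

arm 1 at φ=0.0°: (R−r)+L cos θ1 = 0.2994;  O1 = (0.2994, 0.0000, 0.0131)
arm 2 at φ=120.0°: (R−r)+L cos θ2 = 0.2729;  O2 = (-0.1364, 0.2363, -0.0860)
arm 3 at φ=240.0°: (R−r)+L cos θ3 = 0.2464;  O3 = (-0.1232, -0.2134, -0.1149)
eliminate P² terms by subtracting sphere 1 from 2 and 3
[-0.8717 0.4726 -0.1982]·P = -0.0080;  [-0.8453 -0.4268 -0.2560]·P = -0.0159
det = 0.7716;  x = 0.0141+-0.2665z,  y = 0.0092+-0.0720z
sphere 1 gives Az²+Bz+C=0 with A=1.0762, B=0.1245, C=-0.0208;  B²−4AC=0.1049;  roots -0.2083, 0.0926;  negative root z = -0.2083
x = 0.0697, y = 0.0242

(0.0697, 0.0242, -0.2083)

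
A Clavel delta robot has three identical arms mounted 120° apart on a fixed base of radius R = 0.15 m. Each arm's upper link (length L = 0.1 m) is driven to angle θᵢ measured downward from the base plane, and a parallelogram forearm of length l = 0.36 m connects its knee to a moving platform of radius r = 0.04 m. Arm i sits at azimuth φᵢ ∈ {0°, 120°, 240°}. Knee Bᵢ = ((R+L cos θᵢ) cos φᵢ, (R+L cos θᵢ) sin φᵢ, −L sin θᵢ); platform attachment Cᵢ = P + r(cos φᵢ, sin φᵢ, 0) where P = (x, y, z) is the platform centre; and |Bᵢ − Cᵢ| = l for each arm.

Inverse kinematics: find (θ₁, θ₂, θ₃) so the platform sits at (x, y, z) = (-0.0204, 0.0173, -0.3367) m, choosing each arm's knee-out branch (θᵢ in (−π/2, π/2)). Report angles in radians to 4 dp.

φ1=0.0° → target in arm frame (-0.0204, 0.0173)
  A cos θ + B sin θ = C:  0.1304·cos θ + -0.3367·sin θ = -0.0554
  θ1 = atan2(B,A) + arccos(C/0.3611) = 0.5234
φ2=120.0° → target in arm frame (0.0252, 0.0090)
  A cos θ + B sin θ = C:  0.0848·cos θ + -0.3367·sin θ = -0.0052
  θ2 = atan2(B,A) + arccos(C/0.3472) = 0.2618
rotate P by −φ3: (-0.0048, -0.0263, -0.3367)
  A cos θ + B sin θ = C:  0.1148·cos θ + -0.3367·sin θ = -0.0382
  γ=atan2(-0.3367,0.1148)=-1.2422;  ψ=arccos(-0.1073)=1.6783;  θ3=γ+ψ≈0.4361

θ₁ = 0.5234, θ₂ = 0.2618, θ₃ = 0.4361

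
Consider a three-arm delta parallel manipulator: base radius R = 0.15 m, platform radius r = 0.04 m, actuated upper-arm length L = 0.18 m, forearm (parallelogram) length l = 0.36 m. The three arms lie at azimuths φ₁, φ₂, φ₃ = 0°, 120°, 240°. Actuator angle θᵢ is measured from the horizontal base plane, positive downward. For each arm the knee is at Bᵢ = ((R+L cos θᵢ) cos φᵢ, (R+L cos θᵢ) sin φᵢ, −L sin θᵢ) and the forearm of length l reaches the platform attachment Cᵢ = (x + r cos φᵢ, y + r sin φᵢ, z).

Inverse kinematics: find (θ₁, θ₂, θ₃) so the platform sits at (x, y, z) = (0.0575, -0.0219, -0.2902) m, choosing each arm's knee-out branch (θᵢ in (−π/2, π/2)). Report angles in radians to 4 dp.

θ₁ = 0.0870, θ₂ = 0.6107, θ₃ = 0.4362

rotate P by −φ1: (0.0575, -0.0219, -0.2902)
  A cos θ + B sin θ = C:  0.0525·cos θ + -0.2902·sin θ = 0.0271
  θ1 = atan2(B,A) + arccos(C/0.2949) = 0.0870
rotate P by −φ2: (-0.0477, -0.0388, -0.2902)
  e−x'=0.1577;  (l²−L²−(e−x')²−y'²−z²)/2L = -0.0372
  √(A²+B²)=0.3303;  θ2 = -1.0730+1.6837 ≈ 0.6107
φ3=240.0° → target in arm frame (-0.0098, 0.0607)
  A=0.1198, B=-0.2902, C=(l²−L²−A²−y'²−z²)/(2L)=-0.0140
  √(A²+B²)=0.3139;  θ3 = -1.1793+1.6155 ≈ 0.4362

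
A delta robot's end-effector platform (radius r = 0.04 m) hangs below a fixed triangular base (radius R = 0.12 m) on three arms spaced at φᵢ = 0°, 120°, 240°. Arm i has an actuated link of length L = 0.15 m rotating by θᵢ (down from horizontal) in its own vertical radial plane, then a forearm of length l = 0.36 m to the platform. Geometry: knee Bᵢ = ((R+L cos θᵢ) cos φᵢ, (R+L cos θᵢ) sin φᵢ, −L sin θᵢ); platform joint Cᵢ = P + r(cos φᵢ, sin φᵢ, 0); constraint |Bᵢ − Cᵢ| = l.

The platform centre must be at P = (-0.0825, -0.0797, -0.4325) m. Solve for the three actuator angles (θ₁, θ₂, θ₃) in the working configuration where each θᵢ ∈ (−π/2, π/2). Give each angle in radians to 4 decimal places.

φ1=0.0° → target in arm frame (-0.0825, -0.0797)
  A cos θ + B sin θ = C:  0.1625·cos θ + -0.4325·sin θ = -0.3757
  θ1 = atan2(B,A) + arccos(C/0.4620) = 1.3090
arm 2 (φ=120.0°): x'=-0.0278, y'=0.1113
  A cos θ + B sin θ = C:  0.1078·cos θ + -0.4325·sin θ = -0.3465
  γ=atan2(-0.4325,0.1078)=-1.3266;  ψ=arccos(-0.7774)=2.4614;  θ2=γ+ψ≈1.1348
arm 3 (φ=240.0°): x'=0.1103, y'=-0.0316
  e−x'=-0.0303;  (l²−L²−(e−x')²−y'²−z²)/2L = -0.2729
  θ3 = atan2(B,A) + arccos(C/0.4336) = 0.6110

θ₁ = 1.3090, θ₂ = 1.1348, θ₃ = 0.6110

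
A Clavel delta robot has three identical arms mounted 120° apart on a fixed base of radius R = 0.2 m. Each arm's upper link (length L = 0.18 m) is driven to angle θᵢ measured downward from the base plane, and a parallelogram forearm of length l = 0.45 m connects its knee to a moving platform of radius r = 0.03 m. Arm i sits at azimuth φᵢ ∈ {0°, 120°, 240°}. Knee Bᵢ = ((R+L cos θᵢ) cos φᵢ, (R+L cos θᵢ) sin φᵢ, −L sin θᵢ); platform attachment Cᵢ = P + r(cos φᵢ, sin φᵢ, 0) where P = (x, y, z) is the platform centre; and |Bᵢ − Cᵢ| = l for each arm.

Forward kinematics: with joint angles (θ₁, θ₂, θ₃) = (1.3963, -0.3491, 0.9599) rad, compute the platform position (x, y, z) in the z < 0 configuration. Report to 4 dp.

(-0.1768, 0.1545, -0.3663)

φ1=0.0°: virtual centre (0.2013, 0.0000, -0.1773), radius l
S2 = (0.3391·cos120.0°, 0.3391·sin120.0°, 0.0616) = (-0.1696, 0.2937, 0.0616)
arm 3 at φ=240.0°: e+L cos θ3 = 0.2732;  S3 = (-0.1366, -0.2366, -0.1474)
|S₂|²−|S₁|² = 0.0469;  |S₃|²−|S₁|² = 0.0245
plane₁₂: -0.7416x+0.5874y+0.4777z = 0.0469
Cramer: x(z) = -0.0489+0.3491z;  y(z) = 0.0181-0.3724z
quadratic in z: (1.2606)z²+(0.1664)z+(-0.1082)=0, √Δ=0.7571 → z ∈ {-0.3663, 0.2343}; z = -0.3663 (taking z<0)
x = -0.1768, y = 0.1545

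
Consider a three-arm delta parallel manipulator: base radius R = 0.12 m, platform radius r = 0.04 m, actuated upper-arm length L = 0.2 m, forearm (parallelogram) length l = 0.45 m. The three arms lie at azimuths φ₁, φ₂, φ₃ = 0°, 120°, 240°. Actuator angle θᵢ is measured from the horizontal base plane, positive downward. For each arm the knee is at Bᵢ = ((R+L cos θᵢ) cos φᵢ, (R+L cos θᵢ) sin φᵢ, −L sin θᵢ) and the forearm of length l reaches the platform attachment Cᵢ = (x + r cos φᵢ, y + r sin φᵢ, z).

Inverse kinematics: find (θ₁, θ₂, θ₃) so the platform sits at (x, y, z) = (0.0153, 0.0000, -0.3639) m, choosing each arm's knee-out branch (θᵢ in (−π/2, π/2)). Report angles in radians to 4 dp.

φ1=0.0° → target in arm frame (0.0153, 0.0000)
  e−x'=0.0647;  (l²−L²−(e−x')²−y'²−z²)/2L = 0.0647
  θ1 = atan2(B,A) + arccos(C/0.3696) = -0.0001
φ2=120.0° → target in arm frame (-0.0076, -0.0133)
  e−x'=0.0876;  (l²−L²−(e−x')²−y'²−z²)/2L = 0.0555
  √(A²+B²)=0.3743;  θ2 = -1.3344+1.4218 ≈ 0.0874
arm 3 (φ=240.0°): x'=-0.0077, y'=0.0133
  A=0.0876, B=-0.3639, C=(l²−L²−A²−y'²−z²)/(2L)=0.0555
  γ=atan2(-0.3639,0.0876)=-1.3344;  ψ=arccos(0.1484)=1.4218;  θ3=γ+ψ≈0.0874

θ₁ = -0.0001, θ₂ = 0.0874, θ₃ = 0.0874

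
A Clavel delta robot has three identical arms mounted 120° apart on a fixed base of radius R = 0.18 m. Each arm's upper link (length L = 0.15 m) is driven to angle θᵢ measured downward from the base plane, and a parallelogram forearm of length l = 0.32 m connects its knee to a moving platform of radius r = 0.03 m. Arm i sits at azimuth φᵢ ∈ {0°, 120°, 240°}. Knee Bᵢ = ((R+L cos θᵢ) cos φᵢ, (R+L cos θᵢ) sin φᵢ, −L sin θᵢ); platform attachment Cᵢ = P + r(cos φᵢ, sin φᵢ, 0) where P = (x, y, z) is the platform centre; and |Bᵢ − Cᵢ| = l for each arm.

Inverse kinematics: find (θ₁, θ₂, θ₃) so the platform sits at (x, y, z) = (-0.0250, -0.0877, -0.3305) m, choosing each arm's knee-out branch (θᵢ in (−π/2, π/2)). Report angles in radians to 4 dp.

θ₁ = 1.1342, θ₂ = 1.3088, θ₃ = 0.5239

φ1=0.0° → target in arm frame (-0.0250, -0.0877)
  e−x'=0.1750;  (l²−L²−(e−x')²−y'²−z²)/2L = -0.2255
  θ1 = atan2(B,A) + arccos(C/0.3740) = 1.1342
rotate P by −φ2: (-0.0635, 0.0655, -0.3305)
  e−x'=0.2135;  (l²−L²−(e−x')²−y'²−z²)/2L = -0.2639
  θ2 = atan2(B,A) + arccos(C/0.3934) = 1.3088
rotate P by −φ3: (0.0885, 0.0222, -0.3305)
  A=0.0615, B=-0.3305, C=(l²−L²−A²−y'²−z²)/(2L)=-0.1120
  √(A²+B²)=0.3362;  θ3 = -1.3867+1.9106 ≈ 0.5239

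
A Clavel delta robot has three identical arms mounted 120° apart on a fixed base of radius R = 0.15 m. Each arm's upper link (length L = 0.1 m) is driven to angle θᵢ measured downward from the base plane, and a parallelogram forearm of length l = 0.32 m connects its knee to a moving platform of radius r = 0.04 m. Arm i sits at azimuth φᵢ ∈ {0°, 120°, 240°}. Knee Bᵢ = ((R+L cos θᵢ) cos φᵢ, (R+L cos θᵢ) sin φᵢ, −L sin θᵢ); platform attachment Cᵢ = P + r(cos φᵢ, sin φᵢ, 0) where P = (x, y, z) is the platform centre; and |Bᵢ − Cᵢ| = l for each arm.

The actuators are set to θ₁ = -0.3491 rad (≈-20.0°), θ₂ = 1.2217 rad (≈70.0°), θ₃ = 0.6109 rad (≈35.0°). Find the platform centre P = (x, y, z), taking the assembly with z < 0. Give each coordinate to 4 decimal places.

centre 1 = (0.2040·cos0.0°, 0.2040·sin0.0°, 0.0342) = (0.2040, 0.0000, 0.0342)
centre 2 = (0.1442·cos120.0°, 0.1442·sin120.0°, -0.0940) = (-0.0721, 0.1249, -0.0940)
arm 3 at φ=240.0°: e+L cos θ3 = 0.1919;  centre 3 = (-0.0960, -0.1662, -0.0574)
|centre ₂|²−|centre ₁|² = -0.0131;  |centre ₃|²−|centre ₁|² = -0.0027
[-0.5521 0.2498 -0.2563]·P = -0.0131;  [-0.5998 -0.3324 -0.1831]·P = -0.0027
Cramer: x(z) = 0.0151-0.3928z;  y(z) = -0.0193+0.1580z
into |P−centre ₁|² = l²: 1.1793z² + 0.0739z + -0.0652 = 0;  Δ = 0.3129;  z = -0.2685 or 0.2059 → z<0 root = -0.2685
x = 0.1206, y = -0.0617

(0.1206, -0.0617, -0.2685)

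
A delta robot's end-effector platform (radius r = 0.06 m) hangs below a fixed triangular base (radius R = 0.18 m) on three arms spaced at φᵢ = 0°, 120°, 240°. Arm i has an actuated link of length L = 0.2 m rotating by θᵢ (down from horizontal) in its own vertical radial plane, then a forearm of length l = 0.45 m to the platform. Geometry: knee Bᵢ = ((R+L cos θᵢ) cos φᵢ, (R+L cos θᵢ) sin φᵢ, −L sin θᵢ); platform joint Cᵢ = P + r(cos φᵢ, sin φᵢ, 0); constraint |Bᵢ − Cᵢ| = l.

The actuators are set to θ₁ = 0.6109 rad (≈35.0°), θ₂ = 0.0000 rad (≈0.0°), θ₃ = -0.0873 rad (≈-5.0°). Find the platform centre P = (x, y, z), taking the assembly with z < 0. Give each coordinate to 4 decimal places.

(-0.1047, -0.0107, -0.3415)

arm 1 at φ=0.0°: e+L cos θ1 = 0.2838;  S1 = (0.2838, 0.0000, -0.1147)
arm 2 at φ=120.0°: e+L cos θ2 = 0.3200;  S2 = (-0.1600, 0.2771, 0.0000)
arm 3 at φ=240.0°: e+L cos θ3 = 0.3192;  S3 = (-0.1596, -0.2765, 0.0174)
subtract pairs → two planes through P
[-0.8877 0.5543 0.2294]·P = 0.0087;  [-0.8869 -0.5529 0.2643]·P = 0.0085
det = 0.9824;  x = -0.0097+0.2783z,  y = 0.0002+0.0317z
sphere 1 gives Az²+Bz+C=0 with A=1.0784, B=0.0661, C=-0.1032;  B²−4AC=0.4495;  roots -0.3415, 0.2802;  negative root z = -0.3415
x = -0.1047, y = -0.0107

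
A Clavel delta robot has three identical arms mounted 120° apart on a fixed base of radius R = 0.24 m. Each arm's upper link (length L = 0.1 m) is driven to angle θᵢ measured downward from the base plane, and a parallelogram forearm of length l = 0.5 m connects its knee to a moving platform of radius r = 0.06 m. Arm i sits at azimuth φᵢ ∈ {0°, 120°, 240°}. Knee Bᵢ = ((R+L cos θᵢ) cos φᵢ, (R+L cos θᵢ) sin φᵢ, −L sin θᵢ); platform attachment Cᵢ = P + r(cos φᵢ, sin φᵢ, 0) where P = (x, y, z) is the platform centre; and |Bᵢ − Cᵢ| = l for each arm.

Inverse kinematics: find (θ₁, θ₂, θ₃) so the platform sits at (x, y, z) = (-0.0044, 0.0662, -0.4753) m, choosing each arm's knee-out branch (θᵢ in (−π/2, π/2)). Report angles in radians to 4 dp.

φ1=0.0° → target in arm frame (-0.0044, 0.0662)
  A=0.1844, B=-0.4753, C=(l²−L²−A²−y'²−z²)/(2L)=-0.1215
  γ=atan2(-0.4753,0.1844)=-1.2007;  ψ=arccos(-0.2383)=1.8114;  θ1=γ+ψ≈0.6107
arm 2 (φ=120.0°): x'=0.0595, y'=-0.0293
  A cos θ + B sin θ = C:  0.1205·cos θ + -0.4753·sin θ = -0.0064
  θ2 = atan2(B,A) + arccos(C/0.4903) = 0.2613
φ3=240.0° → target in arm frame (-0.0551, -0.0369)
  A=0.2351, B=-0.4753, C=(l²−L²−A²−y'²−z²)/(2L)=-0.2128
  γ=atan2(-0.4753,0.2351)=-1.1114;  ψ=arccos(-0.4013)=1.9837;  θ3=γ+ψ≈0.8723

θ₁ = 0.6107, θ₂ = 0.2613, θ₃ = 0.8723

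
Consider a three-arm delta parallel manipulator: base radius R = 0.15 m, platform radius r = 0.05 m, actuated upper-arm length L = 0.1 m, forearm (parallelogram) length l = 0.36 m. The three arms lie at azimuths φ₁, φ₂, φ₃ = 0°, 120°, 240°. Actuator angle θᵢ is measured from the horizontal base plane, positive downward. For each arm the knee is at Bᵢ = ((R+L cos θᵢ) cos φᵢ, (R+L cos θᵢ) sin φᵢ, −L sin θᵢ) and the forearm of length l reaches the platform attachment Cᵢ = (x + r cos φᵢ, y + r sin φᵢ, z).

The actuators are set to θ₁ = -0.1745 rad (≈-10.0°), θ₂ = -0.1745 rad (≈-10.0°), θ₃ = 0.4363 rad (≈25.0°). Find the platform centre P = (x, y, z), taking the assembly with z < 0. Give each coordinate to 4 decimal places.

(0.0319, 0.0552, -0.2970)

φ1=0.0°: virtual centre (0.1985, 0.0000, 0.0174), radius l
centre 2 = (0.1985·cos120.0°, 0.1985·sin120.0°, 0.0174) = (-0.0992, 0.1719, 0.0174)
arm 3 at φ=240.0°: ρ3 = 0.1906;  centre 3 = (-0.0953, -0.1651, -0.0423)
|centre ₂|²−|centre ₁|² = 0.0000;  |centre ₃|²−|centre ₁|² = -0.0016
linear system: -0.5954x+0.3438y = 0.0000−0.0000z; -0.5876x+-0.3302y = -0.0016−-0.1192z
det = 0.3986;  x = 0.0014+-0.1028z,  y = 0.0023+-0.1781z
sphere 1 gives Az²+Bz+C=0 with A=1.0423, B=0.0050, C=-0.0904;  B²−4AC=0.3771;  roots -0.2970, 0.2922;  negative root z = -0.2970
x = 0.0319, y = 0.0552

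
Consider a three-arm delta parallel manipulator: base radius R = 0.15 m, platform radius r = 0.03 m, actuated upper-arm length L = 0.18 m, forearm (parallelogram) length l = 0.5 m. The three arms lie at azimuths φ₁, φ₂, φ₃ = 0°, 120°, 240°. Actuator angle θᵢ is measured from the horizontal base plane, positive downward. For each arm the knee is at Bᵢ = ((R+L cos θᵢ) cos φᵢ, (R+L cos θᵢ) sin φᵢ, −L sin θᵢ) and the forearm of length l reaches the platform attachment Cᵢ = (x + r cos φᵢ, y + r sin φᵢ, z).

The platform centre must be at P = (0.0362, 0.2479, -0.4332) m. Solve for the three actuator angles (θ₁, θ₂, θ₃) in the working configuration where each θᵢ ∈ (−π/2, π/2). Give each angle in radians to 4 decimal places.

θ₁ = 0.4362, θ₂ = -0.1747, θ₃ = 1.2217

φ1=0.0° → target in arm frame (0.0362, 0.2479)
  e−x'=0.0838;  (l²−L²−(e−x')²−y'²−z²)/2L = -0.1071
  γ=atan2(-0.4332,0.0838)=-1.3797;  ψ=arccos(-0.2426)=1.8159;  θ1=γ+ψ≈0.4362
rotate P by −φ2: (0.1966, -0.1553, -0.4332)
  e−x'=-0.0766;  (l²−L²−(e−x')²−y'²−z²)/2L = -0.0001
  √(A²+B²)=0.4399;  θ2 = -1.7458+1.5711 ≈ -0.1747
rotate P by −φ3: (-0.2328, -0.0926, -0.4332)
  e−x'=0.3528;  (l²−L²−(e−x')²−y'²−z²)/2L = -0.2864
  γ=atan2(-0.4332,0.3528)=-0.8874;  ψ=arccos(-0.5126)=2.1090;  θ3=γ+ψ≈1.2217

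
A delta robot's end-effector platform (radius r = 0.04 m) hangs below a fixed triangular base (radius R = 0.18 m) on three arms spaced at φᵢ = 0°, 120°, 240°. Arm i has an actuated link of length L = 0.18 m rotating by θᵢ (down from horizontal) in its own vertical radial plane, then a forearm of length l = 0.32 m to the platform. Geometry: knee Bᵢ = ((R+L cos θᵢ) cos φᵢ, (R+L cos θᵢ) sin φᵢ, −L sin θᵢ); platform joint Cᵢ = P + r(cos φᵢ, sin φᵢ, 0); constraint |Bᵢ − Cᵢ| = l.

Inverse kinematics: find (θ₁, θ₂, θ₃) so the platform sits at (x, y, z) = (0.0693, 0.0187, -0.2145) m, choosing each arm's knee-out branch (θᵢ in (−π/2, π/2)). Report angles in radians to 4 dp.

θ₁ = 0.0871, θ₂ = 0.6980, θ₃ = 0.8727

φ1=0.0° → target in arm frame (0.0693, 0.0187)
  e−x'=0.0707;  (l²−L²−(e−x')²−y'²−z²)/2L = 0.0518
  γ=atan2(-0.2145,0.0707)=-1.2524;  ψ=arccos(0.2293)=1.3395;  θ1=γ+ψ≈0.0871
φ2=120.0° → target in arm frame (-0.0185, -0.0694)
  A=0.1585, B=-0.2145, C=(l²−L²−A²−y'²−z²)/(2L)=-0.0165
  √(A²+B²)=0.2667;  θ2 = -0.9346+1.6326 ≈ 0.6980
rotate P by −φ3: (-0.0508, 0.0507, -0.2145)
  A=0.1908, B=-0.2145, C=(l²−L²−A²−y'²−z²)/(2L)=-0.0417
  θ3 = atan2(B,A) + arccos(C/0.2871) = 0.8727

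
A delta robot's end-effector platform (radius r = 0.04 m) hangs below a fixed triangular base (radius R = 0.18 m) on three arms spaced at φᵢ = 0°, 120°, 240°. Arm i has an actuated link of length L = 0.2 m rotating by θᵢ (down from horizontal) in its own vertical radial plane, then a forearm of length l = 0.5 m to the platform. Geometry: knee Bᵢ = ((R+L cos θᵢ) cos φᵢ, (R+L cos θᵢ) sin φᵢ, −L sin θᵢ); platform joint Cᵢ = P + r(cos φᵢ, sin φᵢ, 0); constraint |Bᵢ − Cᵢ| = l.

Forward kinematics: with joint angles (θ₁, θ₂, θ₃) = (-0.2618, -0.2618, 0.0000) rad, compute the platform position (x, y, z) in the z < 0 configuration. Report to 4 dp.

(0.0161, 0.0279, -0.3338)

φ1=0.0°: virtual centre (0.3332, 0.0000, 0.0518), radius l
φ2=120.0°: virtual centre (-0.1666, 0.2885, 0.0518), radius l
O3 = (0.3400·cos240.0°, 0.3400·sin240.0°, 0.0000) = (-0.1700, -0.2944, 0.0000)
subtract pairs → two planes through P
linear system: -0.9996x+0.5771y = 0.0000−0.0000z; -1.0064x+-0.5889y = 0.0019−-0.1035z
det = 1.1694;  x = -0.0009+-0.0511z,  y = -0.0016+-0.0885z
sphere 1 gives Az²+Bz+C=0 with A=1.0104, B=-0.0691, C=-0.1357;  B²−4AC=0.5531;  roots -0.3338, 0.4022;  negative root z = -0.3338
x = 0.0161, y = 0.0279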